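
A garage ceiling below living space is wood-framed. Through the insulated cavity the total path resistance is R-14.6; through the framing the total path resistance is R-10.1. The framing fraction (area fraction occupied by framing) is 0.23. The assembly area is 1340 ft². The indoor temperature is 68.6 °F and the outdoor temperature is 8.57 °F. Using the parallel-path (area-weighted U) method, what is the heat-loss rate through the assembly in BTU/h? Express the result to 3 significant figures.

6070 BTU/h

U_eff = 0.77/14.6 + 0.23/10.1 = 0.05274 + 0.02277 = 0.07551
R_eff = 1/U_eff = 13.24 ft²·°F·h/BTU
Q = 1340 × (68.6 − 8.57) / 13.24 = 6074 BTU/h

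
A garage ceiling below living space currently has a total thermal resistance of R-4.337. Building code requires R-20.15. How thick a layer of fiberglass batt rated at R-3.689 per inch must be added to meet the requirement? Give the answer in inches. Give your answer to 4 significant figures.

4.287 in

ΔR = 20.15 − 4.337 = 15.813 ft²·°F·h/BTU
L = ΔR / (R/in) = 15.813/3.689 = 4.2865 in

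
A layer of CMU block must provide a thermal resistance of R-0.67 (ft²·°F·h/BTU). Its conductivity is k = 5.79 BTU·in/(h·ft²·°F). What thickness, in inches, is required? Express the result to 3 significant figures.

L = R × k = 0.67 × 5.79 = 3.879 in

3.88 in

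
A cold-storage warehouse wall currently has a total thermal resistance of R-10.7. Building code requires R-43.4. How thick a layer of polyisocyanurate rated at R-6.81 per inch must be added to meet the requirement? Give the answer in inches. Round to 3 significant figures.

ΔR = 43.4 − 10.7 = 32.7 ft²·°F·h/BTU
L = ΔR / (R/in) = 32.7/6.81 = 4.802 in

4.80 in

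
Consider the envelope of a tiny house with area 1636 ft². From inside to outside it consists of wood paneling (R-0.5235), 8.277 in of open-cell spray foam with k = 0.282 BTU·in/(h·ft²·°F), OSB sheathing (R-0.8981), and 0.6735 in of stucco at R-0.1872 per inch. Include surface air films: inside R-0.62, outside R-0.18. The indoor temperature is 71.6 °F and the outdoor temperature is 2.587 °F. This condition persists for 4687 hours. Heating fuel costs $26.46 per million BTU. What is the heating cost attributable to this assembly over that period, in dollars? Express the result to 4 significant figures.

441.7 dollars

8.277/0.282 = 29.351
0.6735 × 0.1872 = 0.12608
R_total = 0.62 + 0.5235 + 29.351 + 0.8981 + 0.12608 + 0.18 = 31.699 ft²·°F·h/BTU
Q = 1636 × (71.6 − 2.587) / 31.699 = 3561.8 BTU/h
E = 3561.8 × 4687 = 16694000 BTU
Cost = 16694000/10⁶ × 26.46 = $441.73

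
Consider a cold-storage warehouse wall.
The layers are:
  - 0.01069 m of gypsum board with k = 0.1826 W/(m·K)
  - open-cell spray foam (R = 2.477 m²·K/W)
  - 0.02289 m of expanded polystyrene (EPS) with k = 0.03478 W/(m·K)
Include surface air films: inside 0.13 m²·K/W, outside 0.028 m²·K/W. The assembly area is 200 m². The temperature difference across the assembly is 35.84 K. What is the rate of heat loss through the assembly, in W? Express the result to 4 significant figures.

0.01069/0.1826 = 0.058543
0.02289/0.03478 = 0.65814
R_total = 0.13 + 0.058543 + 2.477 + 0.65814 + 0.028 = 3.3517 m²·K/W
Q = A·ΔT/R = 200 × 35.84 / 3.3517 = 2138.6 W

2139 W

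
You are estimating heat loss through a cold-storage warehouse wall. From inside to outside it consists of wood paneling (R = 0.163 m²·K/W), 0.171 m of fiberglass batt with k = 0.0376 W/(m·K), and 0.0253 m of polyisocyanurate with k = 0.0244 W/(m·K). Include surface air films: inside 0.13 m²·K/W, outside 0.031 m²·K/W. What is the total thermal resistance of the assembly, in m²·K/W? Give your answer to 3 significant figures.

0.171/0.0376 = 4.548
0.0253/0.0244 = 1.037
R_total = 0.13 + 0.163 + 4.548 + 1.037 + 0.031 = 5.909 m²·K/W

5.91 m²·K/W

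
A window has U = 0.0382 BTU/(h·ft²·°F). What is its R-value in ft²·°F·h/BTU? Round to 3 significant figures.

26.2 ft²·°F·h/BTU

R = 1/U = 1/0.0382 = 26.18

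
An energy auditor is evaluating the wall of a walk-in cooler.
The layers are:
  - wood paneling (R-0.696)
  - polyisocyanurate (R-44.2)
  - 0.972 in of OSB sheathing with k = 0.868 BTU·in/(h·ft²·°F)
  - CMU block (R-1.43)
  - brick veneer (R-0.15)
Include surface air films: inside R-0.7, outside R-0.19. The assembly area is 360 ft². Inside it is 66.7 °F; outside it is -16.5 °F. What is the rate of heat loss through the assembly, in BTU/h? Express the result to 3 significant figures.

0.972/0.868 = 1.12
R_total = 0.7 + 0.696 + 44.2 + 1.12 + 1.43 + 0.15 + 0.19 = 48.49 ft²·°F·h/BTU
Q = A·ΔT/R = 360 × (66.7 − (-16.5)) / 48.49 = 617.7 BTU/h

618 BTU/h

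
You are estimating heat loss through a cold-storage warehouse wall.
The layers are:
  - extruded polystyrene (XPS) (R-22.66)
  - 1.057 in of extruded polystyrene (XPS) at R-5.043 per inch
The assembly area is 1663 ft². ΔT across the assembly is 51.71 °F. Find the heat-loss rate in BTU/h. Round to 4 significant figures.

1.057 × 5.043 = 5.3305
R_total = 22.66 + 5.3305 = 27.99 ft²·°F·h/BTU
Q = A·ΔT/R = 1663 × 51.71 / 27.99 = 3072.3 BTU/h

3072 BTU/h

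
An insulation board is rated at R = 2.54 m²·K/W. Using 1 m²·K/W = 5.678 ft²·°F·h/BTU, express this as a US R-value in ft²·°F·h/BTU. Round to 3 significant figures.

14.4 ft²·°F·h/BTU

R_US = 2.54 × 5.678 = 14.42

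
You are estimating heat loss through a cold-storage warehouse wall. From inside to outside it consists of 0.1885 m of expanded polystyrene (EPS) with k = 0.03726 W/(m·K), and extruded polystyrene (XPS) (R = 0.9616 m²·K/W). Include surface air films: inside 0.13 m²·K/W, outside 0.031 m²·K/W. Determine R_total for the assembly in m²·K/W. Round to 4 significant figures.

0.1885/0.03726 = 5.059
R_total = 0.13 + 5.059 + 0.9616 + 0.031 = 6.1816 m²·K/W

6.182 m²·K/W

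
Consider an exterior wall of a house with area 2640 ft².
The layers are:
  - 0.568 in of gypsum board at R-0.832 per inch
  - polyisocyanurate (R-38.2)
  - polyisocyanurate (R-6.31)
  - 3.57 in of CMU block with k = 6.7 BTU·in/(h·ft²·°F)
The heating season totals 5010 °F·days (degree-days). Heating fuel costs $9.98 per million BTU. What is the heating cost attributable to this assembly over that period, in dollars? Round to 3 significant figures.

0.568 × 0.832 = 0.4726
3.57/6.7 = 0.5328
R_total = 0.4726 + 38.2 + 6.31 + 0.5328 = 45.52 ft²·°F·h/BTU
E = A × HDD × 24 / R = 2640 × 5010 × 24 / 45.52 = 6974000 BTU
Cost = 6974000/10⁶ × 9.98 = $69.6

69.6 dollars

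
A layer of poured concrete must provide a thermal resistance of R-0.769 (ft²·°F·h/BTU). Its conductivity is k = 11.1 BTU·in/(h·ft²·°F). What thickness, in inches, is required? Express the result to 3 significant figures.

8.54 in

L = R × k = 0.769 × 11.1 = 8.536 in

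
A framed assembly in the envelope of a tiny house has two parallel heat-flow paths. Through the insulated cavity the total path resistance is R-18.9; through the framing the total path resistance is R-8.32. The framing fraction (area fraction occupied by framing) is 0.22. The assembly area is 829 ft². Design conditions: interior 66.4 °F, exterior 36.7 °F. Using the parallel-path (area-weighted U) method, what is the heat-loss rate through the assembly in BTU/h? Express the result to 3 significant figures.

1670 BTU/h

U_eff = 0.78/18.9 + 0.22/8.32 = 0.04127 + 0.02644 = 0.06771
R_eff = 1/U_eff = 14.77 ft²·°F·h/BTU
Q = 829 × (66.4 − 36.7) / 14.77 = 1667 BTU/h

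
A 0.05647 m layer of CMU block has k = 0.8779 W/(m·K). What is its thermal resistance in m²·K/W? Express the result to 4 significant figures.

0.06432 m²·K/W

R = L/k = 0.05647/0.8779 = 0.064324 m²·K/W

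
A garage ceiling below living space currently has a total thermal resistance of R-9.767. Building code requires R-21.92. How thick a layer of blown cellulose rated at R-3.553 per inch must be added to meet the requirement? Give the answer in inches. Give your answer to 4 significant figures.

ΔR = 21.92 − 9.767 = 12.153 ft²·°F·h/BTU
L = ΔR / (R/in) = 12.153/3.553 = 3.4205 in

3.420 in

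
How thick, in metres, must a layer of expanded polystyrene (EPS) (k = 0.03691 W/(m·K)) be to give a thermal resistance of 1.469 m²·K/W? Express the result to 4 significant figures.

L = R·k = 1.469 × 0.03691 = 0.054221 m

0.05422 m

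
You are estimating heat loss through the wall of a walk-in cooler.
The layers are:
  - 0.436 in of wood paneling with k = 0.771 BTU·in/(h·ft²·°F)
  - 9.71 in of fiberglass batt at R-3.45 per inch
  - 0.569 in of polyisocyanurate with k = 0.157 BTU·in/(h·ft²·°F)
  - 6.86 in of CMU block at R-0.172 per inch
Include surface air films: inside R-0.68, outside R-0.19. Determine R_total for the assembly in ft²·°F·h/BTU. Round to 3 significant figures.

39.7 ft²·°F·h/BTU

0.436/0.771 = 0.5655
9.71 × 3.45 = 33.5
0.569/0.157 = 3.624
6.86 × 0.172 = 1.18
R_total = 0.68 + 0.5655 + 33.5 + 3.624 + 1.18 + 0.19 = 39.74 ft²·°F·h/BTU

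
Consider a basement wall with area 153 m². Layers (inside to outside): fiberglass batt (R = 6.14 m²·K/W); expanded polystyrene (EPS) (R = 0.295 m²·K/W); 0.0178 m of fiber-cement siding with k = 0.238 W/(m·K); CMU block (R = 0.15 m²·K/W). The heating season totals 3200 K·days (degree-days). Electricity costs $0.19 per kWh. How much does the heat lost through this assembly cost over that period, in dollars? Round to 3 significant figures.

335 dollars

0.0178/0.238 = 0.07479
R_total = 6.14 + 0.295 + 0.07479 + 0.15 = 6.66 m²·K/W
E = A × HDD × 24 / R / 1000 = 153 × 3200 × 24 / 6.66 / 1000 = 1764 kWh
Cost = 1764 × 0.19 = $335.2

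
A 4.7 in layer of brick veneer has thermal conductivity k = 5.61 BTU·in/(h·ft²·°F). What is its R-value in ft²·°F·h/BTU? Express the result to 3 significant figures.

0.838 ft²·°F·h/BTU

R = L/k = 4.7/5.61 = 0.8378 ft²·°F·h/BTU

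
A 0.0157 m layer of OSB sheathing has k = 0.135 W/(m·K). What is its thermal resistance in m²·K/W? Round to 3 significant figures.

R = L/k = 0.0157/0.135 = 0.1163 m²·K/W

0.116 m²·K/W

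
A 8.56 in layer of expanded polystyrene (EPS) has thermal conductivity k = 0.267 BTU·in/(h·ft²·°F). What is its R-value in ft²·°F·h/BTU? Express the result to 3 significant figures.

R = L/k = 8.56/0.267 = 32.06 ft²·°F·h/BTU

32.1 ft²·°F·h/BTU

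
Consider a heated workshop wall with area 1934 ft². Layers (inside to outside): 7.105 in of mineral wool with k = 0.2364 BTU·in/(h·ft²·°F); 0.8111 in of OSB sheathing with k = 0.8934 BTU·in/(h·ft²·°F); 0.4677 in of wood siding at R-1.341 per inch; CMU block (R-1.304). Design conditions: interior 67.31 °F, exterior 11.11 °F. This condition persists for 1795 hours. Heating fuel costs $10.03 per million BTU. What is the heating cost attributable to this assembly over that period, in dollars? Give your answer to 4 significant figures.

59.49 dollars

7.105/0.2364 = 30.055
0.8111/0.8934 = 0.90788
0.4677 × 1.341 = 0.62719
R_total = 30.055 + 0.90788 + 0.62719 + 1.304 = 32.894 ft²·°F·h/BTU
Q = 1934 × (67.31 − 11.11) / 32.894 = 3304.3 BTU/h
E = 3304.3 × 1795 = 5931200 BTU
Cost = 5931200/10⁶ × 10.03 = $59.49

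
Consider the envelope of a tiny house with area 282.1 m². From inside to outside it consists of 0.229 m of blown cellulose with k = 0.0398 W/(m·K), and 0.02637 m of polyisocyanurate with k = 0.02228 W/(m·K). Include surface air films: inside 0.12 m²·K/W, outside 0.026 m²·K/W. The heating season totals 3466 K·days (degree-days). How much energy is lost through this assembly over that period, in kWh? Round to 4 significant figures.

3313 kWh

0.229/0.0398 = 5.7538
0.02637/0.02228 = 1.1836
R_total = 0.12 + 5.7538 + 1.1836 + 0.026 = 7.0833 m²·K/W
E = A × HDD × 24 / R / 1000 = 282.1 × 3466 × 24 / 7.0833 / 1000 = 3312.9 kWh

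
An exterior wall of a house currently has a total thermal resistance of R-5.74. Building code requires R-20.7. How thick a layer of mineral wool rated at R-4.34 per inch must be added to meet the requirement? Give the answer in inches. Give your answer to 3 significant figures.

ΔR = 20.7 − 5.74 = 14.96 ft²·°F·h/BTU
L = ΔR / (R/in) = 14.96/4.34 = 3.447 in

3.45 in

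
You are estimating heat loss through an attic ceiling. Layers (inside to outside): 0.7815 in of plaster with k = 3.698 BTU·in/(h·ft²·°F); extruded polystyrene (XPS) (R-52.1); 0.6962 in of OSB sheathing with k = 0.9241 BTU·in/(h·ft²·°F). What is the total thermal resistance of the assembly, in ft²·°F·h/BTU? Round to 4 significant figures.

53.06 ft²·°F·h/BTU

0.7815/3.698 = 0.21133
0.6962/0.9241 = 0.75338
R_total = 0.21133 + 52.1 + 0.75338 = 53.065 ft²·°F·h/BTU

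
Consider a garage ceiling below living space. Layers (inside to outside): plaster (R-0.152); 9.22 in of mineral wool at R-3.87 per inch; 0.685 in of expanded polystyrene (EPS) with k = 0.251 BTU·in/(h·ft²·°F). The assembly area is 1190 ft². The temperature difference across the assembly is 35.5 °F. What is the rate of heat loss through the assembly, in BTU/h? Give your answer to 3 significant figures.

9.22 × 3.87 = 35.68
0.685/0.251 = 2.729
R_total = 0.152 + 35.68 + 2.729 = 38.56 ft²·°F·h/BTU
Q = A·ΔT/R = 1190 × 35.5 / 38.56 = 1095 BTU/h

1100 BTU/h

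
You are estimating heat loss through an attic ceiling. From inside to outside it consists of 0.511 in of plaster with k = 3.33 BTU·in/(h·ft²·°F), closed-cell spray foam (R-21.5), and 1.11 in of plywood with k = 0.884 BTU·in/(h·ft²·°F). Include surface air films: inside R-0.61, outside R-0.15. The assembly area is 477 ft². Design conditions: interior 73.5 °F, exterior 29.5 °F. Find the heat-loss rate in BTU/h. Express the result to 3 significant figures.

0.511/3.33 = 0.1535
1.11/0.884 = 1.256
R_total = 0.61 + 0.1535 + 21.5 + 1.256 + 0.15 = 23.67 ft²·°F·h/BTU
Q = A·ΔT/R = 477 × (73.5 − 29.5) / 23.67 = 886.7 BTU/h

887 BTU/h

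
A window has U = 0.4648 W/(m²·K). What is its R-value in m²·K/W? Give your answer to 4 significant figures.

R = 1/U = 1/0.4648 = 2.1515

2.151 m²·K/W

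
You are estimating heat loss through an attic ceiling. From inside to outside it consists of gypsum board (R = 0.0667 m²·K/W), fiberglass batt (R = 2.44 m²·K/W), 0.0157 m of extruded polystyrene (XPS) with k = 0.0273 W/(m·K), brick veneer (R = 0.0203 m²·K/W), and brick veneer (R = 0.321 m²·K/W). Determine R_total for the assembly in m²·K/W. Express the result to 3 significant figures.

0.0157/0.0273 = 0.5751
R_total = 0.0667 + 2.44 + 0.5751 + 0.0203 + 0.321 = 3.423 m²·K/W

3.42 m²·K/W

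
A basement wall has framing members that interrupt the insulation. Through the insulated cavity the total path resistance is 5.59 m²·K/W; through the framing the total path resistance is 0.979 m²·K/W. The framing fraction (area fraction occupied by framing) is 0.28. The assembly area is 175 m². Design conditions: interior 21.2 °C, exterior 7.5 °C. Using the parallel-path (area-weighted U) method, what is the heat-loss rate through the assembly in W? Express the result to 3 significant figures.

995 W

U_eff = 0.72/5.59 + 0.28/0.979 = 0.1288 + 0.286 = 0.4148
R_eff = 1/U_eff = 2.411 m²·K/W
Q = 175 × (21.2 − 7.5) / 2.411 = 994.5 W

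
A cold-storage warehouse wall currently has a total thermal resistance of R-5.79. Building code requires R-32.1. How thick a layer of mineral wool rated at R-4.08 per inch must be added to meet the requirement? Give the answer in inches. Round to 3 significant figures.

6.45 in

ΔR = 32.1 − 5.79 = 26.31 ft²·°F·h/BTU
L = ΔR / (R/in) = 26.31/4.08 = 6.449 in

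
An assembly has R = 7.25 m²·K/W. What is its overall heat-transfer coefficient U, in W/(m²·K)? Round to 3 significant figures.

0.138 W/(m²·K)

U = 1/R = 1/7.25 = 0.1379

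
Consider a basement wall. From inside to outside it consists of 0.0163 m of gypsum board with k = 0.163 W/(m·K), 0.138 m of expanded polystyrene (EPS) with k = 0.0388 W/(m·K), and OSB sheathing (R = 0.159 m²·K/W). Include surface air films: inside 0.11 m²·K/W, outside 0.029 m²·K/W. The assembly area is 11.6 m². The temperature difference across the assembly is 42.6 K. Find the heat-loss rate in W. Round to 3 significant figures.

125 W

0.0163/0.163 = 0.1
0.138/0.0388 = 3.557
R_total = 0.11 + 0.1 + 3.557 + 0.159 + 0.029 = 3.955 m²·K/W
Q = A·ΔT/R = 11.6 × 42.6 / 3.955 = 125 W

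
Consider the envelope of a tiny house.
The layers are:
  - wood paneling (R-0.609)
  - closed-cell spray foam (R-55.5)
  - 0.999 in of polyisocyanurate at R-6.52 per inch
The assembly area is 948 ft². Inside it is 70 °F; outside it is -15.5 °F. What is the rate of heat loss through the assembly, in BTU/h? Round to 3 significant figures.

0.999 × 6.52 = 6.513
R_total = 0.609 + 55.5 + 6.513 = 62.62 ft²·°F·h/BTU
Q = A·ΔT/R = 948 × (70 − (-15.5)) / 62.62 = 1294 BTU/h

1290 BTU/h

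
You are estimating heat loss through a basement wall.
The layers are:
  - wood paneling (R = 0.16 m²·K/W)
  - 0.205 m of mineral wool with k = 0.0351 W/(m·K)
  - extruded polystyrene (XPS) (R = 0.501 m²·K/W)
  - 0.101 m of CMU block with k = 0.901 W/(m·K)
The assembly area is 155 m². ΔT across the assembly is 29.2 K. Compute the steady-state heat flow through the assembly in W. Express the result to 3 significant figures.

0.205/0.0351 = 5.84
0.101/0.901 = 0.1121
R_total = 0.16 + 5.84 + 0.501 + 0.1121 = 6.614 m²·K/W
Q = A·ΔT/R = 155 × 29.2 / 6.614 = 684.4 W

684 W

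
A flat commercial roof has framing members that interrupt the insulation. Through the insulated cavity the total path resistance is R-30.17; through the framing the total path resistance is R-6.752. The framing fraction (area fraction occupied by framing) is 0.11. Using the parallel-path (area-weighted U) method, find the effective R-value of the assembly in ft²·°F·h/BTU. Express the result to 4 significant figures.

U_eff = 0.89/30.17 + 0.11/6.752 = 0.0295 + 0.016291 = 0.045791
R_eff = 1/U_eff = 21.838 ft²·°F·h/BTU

21.84 ft²·°F·h/BTU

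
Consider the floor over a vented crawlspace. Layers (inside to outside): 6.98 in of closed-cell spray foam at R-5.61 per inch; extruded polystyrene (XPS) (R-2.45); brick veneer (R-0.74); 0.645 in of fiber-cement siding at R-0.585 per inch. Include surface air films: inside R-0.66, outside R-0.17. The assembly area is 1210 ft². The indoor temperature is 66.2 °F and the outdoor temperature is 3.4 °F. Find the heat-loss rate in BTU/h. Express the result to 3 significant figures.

6.98 × 5.61 = 39.16
0.645 × 0.585 = 0.3773
R_total = 0.66 + 39.16 + 2.45 + 0.74 + 0.3773 + 0.17 = 43.56 ft²·°F·h/BTU
Q = A·ΔT/R = 1210 × (66.2 − 3.4) / 43.56 = 1745 BTU/h

1740 BTU/h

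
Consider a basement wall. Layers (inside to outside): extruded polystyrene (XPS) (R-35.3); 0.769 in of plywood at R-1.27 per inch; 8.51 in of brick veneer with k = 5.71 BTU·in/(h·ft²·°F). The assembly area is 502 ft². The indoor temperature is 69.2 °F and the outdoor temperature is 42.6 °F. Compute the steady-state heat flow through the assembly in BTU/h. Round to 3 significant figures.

354 BTU/h

0.769 × 1.27 = 0.9766
8.51/5.71 = 1.49
R_total = 35.3 + 0.9766 + 1.49 = 37.77 ft²·°F·h/BTU
Q = A·ΔT/R = 502 × (69.2 − 42.6) / 37.77 = 353.6 BTU/h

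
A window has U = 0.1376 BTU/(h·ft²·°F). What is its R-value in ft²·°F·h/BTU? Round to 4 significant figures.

7.267 ft²·°F·h/BTU

R = 1/U = 1/0.1376 = 7.2674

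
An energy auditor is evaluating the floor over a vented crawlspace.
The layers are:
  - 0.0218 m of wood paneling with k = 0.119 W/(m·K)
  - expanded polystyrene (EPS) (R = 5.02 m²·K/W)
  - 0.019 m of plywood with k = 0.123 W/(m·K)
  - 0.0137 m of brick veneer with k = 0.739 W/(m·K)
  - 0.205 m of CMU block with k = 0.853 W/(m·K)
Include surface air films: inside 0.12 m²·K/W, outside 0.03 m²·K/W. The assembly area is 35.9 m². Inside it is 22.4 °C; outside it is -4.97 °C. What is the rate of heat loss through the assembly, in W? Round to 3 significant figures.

170 W

0.0218/0.119 = 0.1832
0.019/0.123 = 0.1545
0.0137/0.739 = 0.01854
0.205/0.853 = 0.2403
R_total = 0.12 + 0.1832 + 5.02 + 0.1545 + 0.01854 + 0.2403 + 0.03 = 5.767 m²·K/W
Q = A·ΔT/R = 35.9 × (22.4 − (-4.97)) / 5.767 = 170.4 W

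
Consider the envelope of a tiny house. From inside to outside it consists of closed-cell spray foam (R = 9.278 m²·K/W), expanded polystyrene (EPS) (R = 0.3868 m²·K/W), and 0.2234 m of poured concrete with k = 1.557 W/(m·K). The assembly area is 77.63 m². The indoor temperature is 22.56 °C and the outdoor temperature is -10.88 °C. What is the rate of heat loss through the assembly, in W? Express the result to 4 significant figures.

0.2234/1.557 = 0.14348
R_total = 9.278 + 0.3868 + 0.14348 = 9.8083 m²·K/W
Q = A·ΔT/R = 77.63 × (22.56 − (-10.88)) / 9.8083 = 264.67 W

264.7 W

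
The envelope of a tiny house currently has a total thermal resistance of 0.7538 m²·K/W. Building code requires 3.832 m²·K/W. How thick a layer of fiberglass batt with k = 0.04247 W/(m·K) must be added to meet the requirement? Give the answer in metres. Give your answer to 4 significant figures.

0.1307 m

ΔR = 3.832 − 0.7538 = 3.0782 m²·K/W
L = ΔR × k = 3.0782 × 0.04247 = 0.13073 m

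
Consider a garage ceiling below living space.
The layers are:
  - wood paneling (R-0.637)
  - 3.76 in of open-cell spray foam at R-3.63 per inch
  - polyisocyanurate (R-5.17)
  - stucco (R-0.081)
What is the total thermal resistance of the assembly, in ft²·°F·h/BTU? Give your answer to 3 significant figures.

19.5 ft²·°F·h/BTU

3.76 × 3.63 = 13.65
R_total = 0.637 + 13.65 + 5.17 + 0.081 = 19.54 ft²·°F·h/BTU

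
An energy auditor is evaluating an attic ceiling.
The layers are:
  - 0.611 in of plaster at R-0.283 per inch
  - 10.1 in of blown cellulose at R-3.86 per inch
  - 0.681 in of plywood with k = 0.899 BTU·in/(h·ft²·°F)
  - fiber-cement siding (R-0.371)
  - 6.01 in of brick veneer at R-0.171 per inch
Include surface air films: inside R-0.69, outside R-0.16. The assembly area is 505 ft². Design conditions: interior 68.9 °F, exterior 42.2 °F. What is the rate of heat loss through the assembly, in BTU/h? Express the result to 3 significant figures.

320 BTU/h

0.611 × 0.283 = 0.1729
10.1 × 3.86 = 38.99
0.681/0.899 = 0.7575
6.01 × 0.171 = 1.028
R_total = 0.69 + 0.1729 + 38.99 + 0.7575 + 0.371 + 1.028 + 0.16 = 42.17 ft²·°F·h/BTU
Q = A·ΔT/R = 505 × (68.9 − 42.2) / 42.17 = 319.8 BTU/h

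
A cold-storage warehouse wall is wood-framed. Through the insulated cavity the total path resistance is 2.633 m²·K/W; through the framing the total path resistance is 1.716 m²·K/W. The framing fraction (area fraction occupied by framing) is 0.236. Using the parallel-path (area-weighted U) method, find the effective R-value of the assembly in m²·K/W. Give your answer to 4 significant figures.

2.338 m²·K/W

U_eff = 0.764/2.633 + 0.236/1.716 = 0.29016 + 0.13753 = 0.42769
R_eff = 1/U_eff = 2.3381 m²·K/W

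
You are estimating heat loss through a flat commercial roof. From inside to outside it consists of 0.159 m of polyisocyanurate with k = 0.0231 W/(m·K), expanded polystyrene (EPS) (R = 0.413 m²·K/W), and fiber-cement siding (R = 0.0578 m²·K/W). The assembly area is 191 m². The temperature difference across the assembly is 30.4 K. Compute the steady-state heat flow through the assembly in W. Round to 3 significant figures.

790 W

0.159/0.0231 = 6.883
R_total = 6.883 + 0.413 + 0.0578 = 7.354 m²·K/W
Q = A·ΔT/R = 191 × 30.4 / 7.354 = 789.6 W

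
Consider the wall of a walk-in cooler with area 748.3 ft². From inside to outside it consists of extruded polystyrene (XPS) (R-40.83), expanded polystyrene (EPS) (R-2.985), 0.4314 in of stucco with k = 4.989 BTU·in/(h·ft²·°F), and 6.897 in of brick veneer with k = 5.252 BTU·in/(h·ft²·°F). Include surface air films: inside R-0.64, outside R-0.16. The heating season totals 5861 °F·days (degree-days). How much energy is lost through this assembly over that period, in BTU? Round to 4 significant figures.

2288000 BTU

0.4314/4.989 = 0.08647
6.897/5.252 = 1.3132
R_total = 0.64 + 40.83 + 2.985 + 0.08647 + 1.3132 + 0.16 = 46.015 ft²·°F·h/BTU
E = A × HDD × 24 / R = 748.3 × 5861 × 24 / 46.015 = 2287500 BTU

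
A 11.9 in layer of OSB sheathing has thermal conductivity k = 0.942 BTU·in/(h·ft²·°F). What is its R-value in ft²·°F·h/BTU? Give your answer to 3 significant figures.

12.6 ft²·°F·h/BTU

R = L/k = 11.9/0.942 = 12.63 ft²·°F·h/BTU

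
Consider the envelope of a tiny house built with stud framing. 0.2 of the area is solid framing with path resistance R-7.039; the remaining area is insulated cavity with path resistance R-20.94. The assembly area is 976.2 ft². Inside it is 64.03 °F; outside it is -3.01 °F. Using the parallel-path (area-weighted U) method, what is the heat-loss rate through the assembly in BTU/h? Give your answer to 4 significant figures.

U_eff = 0.8/20.94 + 0.2/7.039 = 0.038204 + 0.028413 = 0.066618
R_eff = 1/U_eff = 15.011 ft²·°F·h/BTU
Q = 976.2 × (64.03 − (-3.01)) / 15.011 = 4359.7 BTU/h

4360 BTU/h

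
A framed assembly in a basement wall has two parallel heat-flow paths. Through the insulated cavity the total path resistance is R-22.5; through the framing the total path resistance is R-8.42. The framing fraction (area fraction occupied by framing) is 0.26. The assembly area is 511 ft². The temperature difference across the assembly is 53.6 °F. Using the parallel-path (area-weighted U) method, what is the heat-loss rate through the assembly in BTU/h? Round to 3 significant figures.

U_eff = 0.74/22.5 + 0.26/8.42 = 0.03289 + 0.03088 = 0.06377
R_eff = 1/U_eff = 15.68 ft²·°F·h/BTU
Q = 511 × 53.6 / 15.68 = 1747 BTU/h

1750 BTU/h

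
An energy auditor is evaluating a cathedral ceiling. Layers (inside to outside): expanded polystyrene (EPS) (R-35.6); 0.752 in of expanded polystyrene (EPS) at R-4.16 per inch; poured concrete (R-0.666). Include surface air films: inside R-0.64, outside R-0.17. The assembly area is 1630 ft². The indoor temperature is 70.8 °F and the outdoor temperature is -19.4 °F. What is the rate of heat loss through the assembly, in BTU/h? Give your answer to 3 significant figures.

3660 BTU/h

0.752 × 4.16 = 3.128
R_total = 0.64 + 35.6 + 3.128 + 0.666 + 0.17 = 40.2 ft²·°F·h/BTU
Q = A·ΔT/R = 1630 × (70.8 − (-19.4)) / 40.2 = 3657 BTU/h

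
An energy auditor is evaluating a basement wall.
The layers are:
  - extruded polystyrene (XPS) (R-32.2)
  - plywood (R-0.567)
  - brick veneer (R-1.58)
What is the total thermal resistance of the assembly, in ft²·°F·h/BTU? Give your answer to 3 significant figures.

34.3 ft²·°F·h/BTU

R_total = 32.2 + 0.567 + 1.58 = 34.35 ft²·°F·h/BTU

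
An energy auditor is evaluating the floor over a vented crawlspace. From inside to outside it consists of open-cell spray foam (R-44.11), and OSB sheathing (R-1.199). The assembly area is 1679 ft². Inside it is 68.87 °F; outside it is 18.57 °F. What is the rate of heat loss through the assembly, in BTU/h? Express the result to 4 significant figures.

R_total = 44.11 + 1.199 = 45.309 ft²·°F·h/BTU
Q = A·ΔT/R = 1679 × (68.87 − 18.57) / 45.309 = 1863.9 BTU/h

1864 BTU/h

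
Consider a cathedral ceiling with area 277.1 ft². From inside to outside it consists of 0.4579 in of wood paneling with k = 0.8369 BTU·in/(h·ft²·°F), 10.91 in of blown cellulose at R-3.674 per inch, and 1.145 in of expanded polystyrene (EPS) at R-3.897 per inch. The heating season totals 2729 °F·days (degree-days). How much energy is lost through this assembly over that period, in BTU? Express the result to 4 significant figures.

0.4579/0.8369 = 0.54714
10.91 × 3.674 = 40.083
1.145 × 3.897 = 4.4621
R_total = 0.54714 + 40.083 + 4.4621 = 45.093 ft²·°F·h/BTU
E = A × HDD × 24 / R = 277.1 × 2729 × 24 / 45.093 = 402480 BTU

402500 BTU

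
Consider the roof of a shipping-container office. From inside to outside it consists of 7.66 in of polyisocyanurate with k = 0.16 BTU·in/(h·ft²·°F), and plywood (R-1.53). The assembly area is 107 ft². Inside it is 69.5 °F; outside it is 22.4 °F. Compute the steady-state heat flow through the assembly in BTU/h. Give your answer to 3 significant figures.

7.66/0.16 = 47.88
R_total = 47.88 + 1.53 = 49.41 ft²·°F·h/BTU
Q = A·ΔT/R = 107 × (69.5 − 22.4) / 49.41 = 102 BTU/h

102 BTU/h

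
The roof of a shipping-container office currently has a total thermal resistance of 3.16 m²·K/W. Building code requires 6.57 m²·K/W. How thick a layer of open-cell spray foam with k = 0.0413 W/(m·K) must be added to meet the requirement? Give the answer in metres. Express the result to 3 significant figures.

0.141 m

ΔR = 6.57 − 3.16 = 3.41 m²·K/W
L = ΔR × k = 3.41 × 0.0413 = 0.1408 m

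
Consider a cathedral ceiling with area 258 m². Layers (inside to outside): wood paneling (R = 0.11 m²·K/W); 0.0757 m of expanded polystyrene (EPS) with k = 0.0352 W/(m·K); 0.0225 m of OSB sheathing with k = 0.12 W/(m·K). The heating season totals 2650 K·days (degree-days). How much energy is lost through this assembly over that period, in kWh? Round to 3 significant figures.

0.0757/0.0352 = 2.151
0.0225/0.12 = 0.1875
R_total = 0.11 + 2.151 + 0.1875 = 2.448 m²·K/W
E = A × HDD × 24 / R / 1000 = 258 × 2650 × 24 / 2.448 / 1000 = 6703 kWh

6700 kWh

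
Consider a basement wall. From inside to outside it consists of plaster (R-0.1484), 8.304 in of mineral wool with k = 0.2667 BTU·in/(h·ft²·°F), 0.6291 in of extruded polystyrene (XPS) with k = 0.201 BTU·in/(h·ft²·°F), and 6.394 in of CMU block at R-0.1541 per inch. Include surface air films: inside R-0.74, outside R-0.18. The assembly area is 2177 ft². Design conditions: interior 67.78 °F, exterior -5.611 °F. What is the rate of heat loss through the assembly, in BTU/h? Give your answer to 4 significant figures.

8.304/0.2667 = 31.136
0.6291/0.201 = 3.1299
6.394 × 0.1541 = 0.98532
R_total = 0.74 + 0.1484 + 31.136 + 3.1299 + 0.98532 + 0.18 = 36.32 ft²·°F·h/BTU
Q = A·ΔT/R = 2177 × (67.78 − (-5.611)) / 36.32 = 4399.1 BTU/h

4399 BTU/h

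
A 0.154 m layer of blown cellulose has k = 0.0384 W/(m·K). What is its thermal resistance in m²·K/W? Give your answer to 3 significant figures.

R = L/k = 0.154/0.0384 = 4.01 m²·K/W

4.01 m²·K/W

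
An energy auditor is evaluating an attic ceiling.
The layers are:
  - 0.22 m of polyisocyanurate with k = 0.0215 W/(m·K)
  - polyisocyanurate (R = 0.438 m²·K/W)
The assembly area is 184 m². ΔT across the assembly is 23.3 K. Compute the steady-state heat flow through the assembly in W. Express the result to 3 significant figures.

402 W

0.22/0.0215 = 10.23
R_total = 10.23 + 0.438 = 10.67 m²·K/W
Q = A·ΔT/R = 184 × 23.3 / 10.67 = 401.8 W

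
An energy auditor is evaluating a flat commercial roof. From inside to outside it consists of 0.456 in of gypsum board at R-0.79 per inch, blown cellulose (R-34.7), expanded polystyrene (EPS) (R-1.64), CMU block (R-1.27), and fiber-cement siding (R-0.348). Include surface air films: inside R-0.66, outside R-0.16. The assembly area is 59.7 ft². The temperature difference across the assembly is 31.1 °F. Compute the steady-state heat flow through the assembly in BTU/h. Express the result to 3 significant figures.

0.456 × 0.79 = 0.3602
R_total = 0.66 + 0.3602 + 34.7 + 1.64 + 1.27 + 0.348 + 0.16 = 39.14 ft²·°F·h/BTU
Q = A·ΔT/R = 59.7 × 31.1 / 39.14 = 47.44 BTU/h

47.4 BTU/h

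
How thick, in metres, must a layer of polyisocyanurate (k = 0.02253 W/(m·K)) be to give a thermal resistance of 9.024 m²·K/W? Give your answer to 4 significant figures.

0.2033 m

L = R·k = 9.024 × 0.02253 = 0.20331 m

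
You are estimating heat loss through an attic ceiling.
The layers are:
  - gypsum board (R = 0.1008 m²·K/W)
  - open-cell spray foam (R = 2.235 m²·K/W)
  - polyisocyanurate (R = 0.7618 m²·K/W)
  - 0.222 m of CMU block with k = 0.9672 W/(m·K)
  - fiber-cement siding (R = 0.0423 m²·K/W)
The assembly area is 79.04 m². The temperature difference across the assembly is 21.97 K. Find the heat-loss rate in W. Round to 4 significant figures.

0.222/0.9672 = 0.22953
R_total = 0.1008 + 2.235 + 0.7618 + 0.22953 + 0.0423 = 3.3694 m²·K/W
Q = A·ΔT/R = 79.04 × 21.97 / 3.3694 = 515.37 W

515.4 W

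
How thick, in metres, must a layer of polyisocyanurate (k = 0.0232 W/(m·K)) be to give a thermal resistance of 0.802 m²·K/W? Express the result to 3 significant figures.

L = R·k = 0.802 × 0.0232 = 0.01861 m

0.0186 m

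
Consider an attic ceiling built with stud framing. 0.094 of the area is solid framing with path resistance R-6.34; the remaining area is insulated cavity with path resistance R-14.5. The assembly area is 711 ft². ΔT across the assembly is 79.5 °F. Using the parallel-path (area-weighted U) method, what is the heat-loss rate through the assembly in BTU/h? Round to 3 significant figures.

4370 BTU/h

U_eff = 0.906/14.5 + 0.094/6.34 = 0.06248 + 0.01483 = 0.07731
R_eff = 1/U_eff = 12.94 ft²·°F·h/BTU
Q = 711 × 79.5 / 12.94 = 4370 BTU/h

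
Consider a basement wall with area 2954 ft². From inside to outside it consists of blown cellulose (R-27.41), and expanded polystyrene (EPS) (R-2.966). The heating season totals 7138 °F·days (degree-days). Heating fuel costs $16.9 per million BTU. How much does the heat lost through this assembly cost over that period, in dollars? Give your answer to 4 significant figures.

281.5 dollars

R_total = 27.41 + 2.966 = 30.376 ft²·°F·h/BTU
E = A × HDD × 24 / R = 2954 × 7138 × 24 / 30.376 = 16660000 BTU
Cost = 16660000/10⁶ × 16.9 = $281.55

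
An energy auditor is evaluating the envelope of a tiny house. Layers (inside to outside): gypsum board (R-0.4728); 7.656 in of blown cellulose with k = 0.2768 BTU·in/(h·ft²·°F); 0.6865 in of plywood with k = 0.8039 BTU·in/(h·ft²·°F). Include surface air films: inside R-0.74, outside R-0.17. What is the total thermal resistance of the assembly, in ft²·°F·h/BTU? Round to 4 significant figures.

7.656/0.2768 = 27.659
0.6865/0.8039 = 0.85396
R_total = 0.74 + 0.4728 + 27.659 + 0.85396 + 0.17 = 29.896 ft²·°F·h/BTU

29.90 ft²·°F·h/BTU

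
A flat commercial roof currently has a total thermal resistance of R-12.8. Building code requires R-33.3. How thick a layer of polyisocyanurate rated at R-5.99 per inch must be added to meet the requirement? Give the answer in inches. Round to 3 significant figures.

3.42 in

ΔR = 33.3 − 12.8 = 20.5 ft²·°F·h/BTU
L = ΔR / (R/in) = 20.5/5.99 = 3.422 in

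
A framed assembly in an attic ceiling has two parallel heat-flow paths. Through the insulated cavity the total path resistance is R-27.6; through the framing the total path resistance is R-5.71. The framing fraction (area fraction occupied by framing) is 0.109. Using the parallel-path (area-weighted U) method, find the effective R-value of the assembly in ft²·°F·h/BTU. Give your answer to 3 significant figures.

U_eff = 0.891/27.6 + 0.109/5.71 = 0.03228 + 0.01909 = 0.05137
R_eff = 1/U_eff = 19.47 ft²·°F·h/BTU

19.5 ft²·°F·h/BTU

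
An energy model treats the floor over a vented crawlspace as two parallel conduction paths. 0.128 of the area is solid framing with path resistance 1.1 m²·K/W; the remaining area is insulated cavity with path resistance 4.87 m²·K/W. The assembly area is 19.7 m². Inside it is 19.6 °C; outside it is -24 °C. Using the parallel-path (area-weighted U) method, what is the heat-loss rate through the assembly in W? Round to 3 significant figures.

254 W

U_eff = 0.872/4.87 + 0.128/1.1 = 0.1791 + 0.1164 = 0.2954
R_eff = 1/U_eff = 3.385 m²·K/W
Q = 19.7 × (19.6 − (-24)) / 3.385 = 253.7 W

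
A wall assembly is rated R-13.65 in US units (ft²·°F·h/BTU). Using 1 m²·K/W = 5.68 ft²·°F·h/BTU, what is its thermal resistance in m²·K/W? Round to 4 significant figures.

2.403 m²·K/W

R_SI = 13.65/5.68 = 2.4032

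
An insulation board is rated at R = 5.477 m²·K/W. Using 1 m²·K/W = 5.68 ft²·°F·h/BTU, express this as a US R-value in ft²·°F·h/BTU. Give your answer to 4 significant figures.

31.11 ft²·°F·h/BTU

R_US = 5.477 × 5.68 = 31.109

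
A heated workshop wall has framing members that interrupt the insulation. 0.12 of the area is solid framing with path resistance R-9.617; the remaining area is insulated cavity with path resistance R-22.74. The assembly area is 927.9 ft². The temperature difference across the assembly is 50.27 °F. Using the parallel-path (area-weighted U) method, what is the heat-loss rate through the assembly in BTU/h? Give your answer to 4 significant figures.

2387 BTU/h

U_eff = 0.88/22.74 + 0.12/9.617 = 0.038698 + 0.012478 = 0.051176
R_eff = 1/U_eff = 19.54 ft²·°F·h/BTU
Q = 927.9 × 50.27 / 19.54 = 2387.1 BTU/h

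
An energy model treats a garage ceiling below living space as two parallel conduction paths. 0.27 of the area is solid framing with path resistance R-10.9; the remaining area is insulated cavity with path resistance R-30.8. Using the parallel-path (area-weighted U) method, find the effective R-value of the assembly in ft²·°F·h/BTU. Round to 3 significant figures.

U_eff = 0.73/30.8 + 0.27/10.9 = 0.0237 + 0.02477 = 0.04847
R_eff = 1/U_eff = 20.63 ft²·°F·h/BTU

20.6 ft²·°F·h/BTU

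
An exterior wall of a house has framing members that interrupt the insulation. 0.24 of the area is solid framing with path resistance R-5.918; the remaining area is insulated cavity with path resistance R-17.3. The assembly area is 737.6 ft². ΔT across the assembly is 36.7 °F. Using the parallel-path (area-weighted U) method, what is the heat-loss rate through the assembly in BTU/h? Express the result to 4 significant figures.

2287 BTU/h

U_eff = 0.76/17.3 + 0.24/5.918 = 0.043931 + 0.040554 = 0.084485
R_eff = 1/U_eff = 11.836 ft²·°F·h/BTU
Q = 737.6 × 36.7 / 11.836 = 2287 BTU/h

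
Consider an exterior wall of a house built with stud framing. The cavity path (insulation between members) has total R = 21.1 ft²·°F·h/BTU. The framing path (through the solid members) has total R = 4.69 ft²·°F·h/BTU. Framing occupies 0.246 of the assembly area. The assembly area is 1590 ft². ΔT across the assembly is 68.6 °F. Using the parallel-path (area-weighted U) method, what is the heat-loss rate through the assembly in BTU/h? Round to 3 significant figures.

U_eff = 0.754/21.1 + 0.246/4.69 = 0.03573 + 0.05245 = 0.08819
R_eff = 1/U_eff = 11.34 ft²·°F·h/BTU
Q = 1590 × 68.6 / 11.34 = 9619 BTU/h

9620 BTU/h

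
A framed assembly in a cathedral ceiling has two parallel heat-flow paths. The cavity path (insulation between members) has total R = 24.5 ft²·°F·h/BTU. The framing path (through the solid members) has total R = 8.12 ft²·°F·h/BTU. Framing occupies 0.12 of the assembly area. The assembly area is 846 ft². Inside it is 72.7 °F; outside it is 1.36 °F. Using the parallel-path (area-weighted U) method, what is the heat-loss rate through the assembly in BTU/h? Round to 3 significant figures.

3060 BTU/h

U_eff = 0.88/24.5 + 0.12/8.12 = 0.03592 + 0.01478 = 0.0507
R_eff = 1/U_eff = 19.73 ft²·°F·h/BTU
Q = 846 × (72.7 − 1.36) / 19.73 = 3060 BTU/h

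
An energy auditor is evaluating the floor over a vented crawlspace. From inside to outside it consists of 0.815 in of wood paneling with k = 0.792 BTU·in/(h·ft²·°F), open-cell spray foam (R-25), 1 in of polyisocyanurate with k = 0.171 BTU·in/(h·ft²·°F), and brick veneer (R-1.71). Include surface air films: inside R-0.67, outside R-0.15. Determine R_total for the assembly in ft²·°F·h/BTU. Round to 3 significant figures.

0.815/0.792 = 1.029
1/0.171 = 5.848
R_total = 0.67 + 1.029 + 25 + 5.848 + 1.71 + 0.15 = 34.41 ft²·°F·h/BTU

34.4 ft²·°F·h/BTU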